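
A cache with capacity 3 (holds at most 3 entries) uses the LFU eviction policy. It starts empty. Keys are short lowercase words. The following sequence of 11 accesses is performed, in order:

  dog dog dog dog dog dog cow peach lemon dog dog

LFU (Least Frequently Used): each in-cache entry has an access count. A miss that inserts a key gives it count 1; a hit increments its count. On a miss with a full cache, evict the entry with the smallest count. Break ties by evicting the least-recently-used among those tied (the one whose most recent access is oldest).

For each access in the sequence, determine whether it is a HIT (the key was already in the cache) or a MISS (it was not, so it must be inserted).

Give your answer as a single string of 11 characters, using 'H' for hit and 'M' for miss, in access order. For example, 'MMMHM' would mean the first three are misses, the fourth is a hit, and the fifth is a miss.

LFU simulation (capacity=3):
  1. access dog: MISS. Cache: [dog(c=1)]
  2. access dog: HIT, count now 2. Cache: [dog(c=2)]
  3. access dog: HIT, count now 3. Cache: [dog(c=3)]
  4. access dog: HIT, count now 4. Cache: [dog(c=4)]
  5. access dog: HIT, count now 5. Cache: [dog(c=5)]
  6. access dog: HIT, count now 6. Cache: [dog(c=6)]
  7. access cow: MISS. Cache: [cow(c=1) dog(c=6)]
  8. access peach: MISS. Cache: [cow(c=1) peach(c=1) dog(c=6)]
  9. access lemon: MISS, evict cow(c=1). Cache: [peach(c=1) lemon(c=1) dog(c=6)]
  10. access dog: HIT, count now 7. Cache: [peach(c=1) lemon(c=1) dog(c=7)]
  11. access dog: HIT, count now 8. Cache: [peach(c=1) lemon(c=1) dog(c=8)]
Total: 7 hits, 4 misses, 1 evictions

Answer: MHHHHHMMMHH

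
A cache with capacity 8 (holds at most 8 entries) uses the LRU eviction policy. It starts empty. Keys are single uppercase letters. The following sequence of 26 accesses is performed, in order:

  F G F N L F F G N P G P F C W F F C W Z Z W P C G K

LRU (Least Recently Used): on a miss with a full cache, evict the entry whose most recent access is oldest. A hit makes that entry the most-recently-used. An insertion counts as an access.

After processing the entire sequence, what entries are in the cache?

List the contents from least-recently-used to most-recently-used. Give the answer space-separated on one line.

LRU simulation (capacity=8):
  1. access F: MISS. Cache (LRU->MRU): [F]
  2. access G: MISS. Cache (LRU->MRU): [F G]
  3. access F: HIT. Cache (LRU->MRU): [G F]
  4. access N: MISS. Cache (LRU->MRU): [G F N]
  5. access L: MISS. Cache (LRU->MRU): [G F N L]
  6. access F: HIT. Cache (LRU->MRU): [G N L F]
  7. access F: HIT. Cache (LRU->MRU): [G N L F]
  8. access G: HIT. Cache (LRU->MRU): [N L F G]
  9. access N: HIT. Cache (LRU->MRU): [L F G N]
  10. access P: MISS. Cache (LRU->MRU): [L F G N P]
  11. access G: HIT. Cache (LRU->MRU): [L F N P G]
  12. access P: HIT. Cache (LRU->MRU): [L F N G P]
  13. access F: HIT. Cache (LRU->MRU): [L N G P F]
  14. access C: MISS. Cache (LRU->MRU): [L N G P F C]
  15. access W: MISS. Cache (LRU->MRU): [L N G P F C W]
  16. access F: HIT. Cache (LRU->MRU): [L N G P C W F]
  17. access F: HIT. Cache (LRU->MRU): [L N G P C W F]
  18. access C: HIT. Cache (LRU->MRU): [L N G P W F C]
  19. access W: HIT. Cache (LRU->MRU): [L N G P F C W]
  20. access Z: MISS. Cache (LRU->MRU): [L N G P F C W Z]
  21. access Z: HIT. Cache (LRU->MRU): [L N G P F C W Z]
  22. access W: HIT. Cache (LRU->MRU): [L N G P F C Z W]
  23. access P: HIT. Cache (LRU->MRU): [L N G F C Z W P]
  24. access C: HIT. Cache (LRU->MRU): [L N G F Z W P C]
  25. access G: HIT. Cache (LRU->MRU): [L N F Z W P C G]
  26. access K: MISS, evict L. Cache (LRU->MRU): [N F Z W P C G K]
Total: 17 hits, 9 misses, 1 evictions

Answer: N F Z W P C G K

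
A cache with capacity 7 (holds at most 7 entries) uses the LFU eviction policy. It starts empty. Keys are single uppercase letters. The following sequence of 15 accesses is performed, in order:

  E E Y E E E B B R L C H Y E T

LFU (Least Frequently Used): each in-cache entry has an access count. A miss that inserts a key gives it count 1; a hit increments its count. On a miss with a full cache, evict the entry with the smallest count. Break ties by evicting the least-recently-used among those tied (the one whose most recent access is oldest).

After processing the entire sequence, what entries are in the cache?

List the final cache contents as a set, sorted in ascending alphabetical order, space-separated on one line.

LFU simulation (capacity=7):
  1. access E: MISS. Cache: [E(c=1)]
  2. access E: HIT, count now 2. Cache: [E(c=2)]
  3. access Y: MISS. Cache: [Y(c=1) E(c=2)]
  4. access E: HIT, count now 3. Cache: [Y(c=1) E(c=3)]
  5. access E: HIT, count now 4. Cache: [Y(c=1) E(c=4)]
  6. access E: HIT, count now 5. Cache: [Y(c=1) E(c=5)]
  7. access B: MISS. Cache: [Y(c=1) B(c=1) E(c=5)]
  8. access B: HIT, count now 2. Cache: [Y(c=1) B(c=2) E(c=5)]
  9. access R: MISS. Cache: [Y(c=1) R(c=1) B(c=2) E(c=5)]
  10. access L: MISS. Cache: [Y(c=1) R(c=1) L(c=1) B(c=2) E(c=5)]
  11. access C: MISS. Cache: [Y(c=1) R(c=1) L(c=1) C(c=1) B(c=2) E(c=5)]
  12. access H: MISS. Cache: [Y(c=1) R(c=1) L(c=1) C(c=1) H(c=1) B(c=2) E(c=5)]
  13. access Y: HIT, count now 2. Cache: [R(c=1) L(c=1) C(c=1) H(c=1) B(c=2) Y(c=2) E(c=5)]
  14. access E: HIT, count now 6. Cache: [R(c=1) L(c=1) C(c=1) H(c=1) B(c=2) Y(c=2) E(c=6)]
  15. access T: MISS, evict R(c=1). Cache: [L(c=1) C(c=1) H(c=1) T(c=1) B(c=2) Y(c=2) E(c=6)]
Total: 7 hits, 8 misses, 1 evictions

Answer: B C E H L T Y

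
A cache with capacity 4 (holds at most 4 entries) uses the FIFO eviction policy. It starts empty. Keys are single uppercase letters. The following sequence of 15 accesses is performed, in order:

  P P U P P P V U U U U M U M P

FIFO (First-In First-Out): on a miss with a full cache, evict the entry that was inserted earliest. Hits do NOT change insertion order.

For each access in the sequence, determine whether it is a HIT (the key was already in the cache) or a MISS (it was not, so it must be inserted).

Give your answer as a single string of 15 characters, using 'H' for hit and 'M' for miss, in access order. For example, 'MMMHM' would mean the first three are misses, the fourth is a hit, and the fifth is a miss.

Answer: MHMHHHMHHHHMHHH

Derivation:
FIFO simulation (capacity=4):
  1. access P: MISS. Cache (old->new): [P]
  2. access P: HIT. Cache (old->new): [P]
  3. access U: MISS. Cache (old->new): [P U]
  4. access P: HIT. Cache (old->new): [P U]
  5. access P: HIT. Cache (old->new): [P U]
  6. access P: HIT. Cache (old->new): [P U]
  7. access V: MISS. Cache (old->new): [P U V]
  8. access U: HIT. Cache (old->new): [P U V]
  9. access U: HIT. Cache (old->new): [P U V]
  10. access U: HIT. Cache (old->new): [P U V]
  11. access U: HIT. Cache (old->new): [P U V]
  12. access M: MISS. Cache (old->new): [P U V M]
  13. access U: HIT. Cache (old->new): [P U V M]
  14. access M: HIT. Cache (old->new): [P U V M]
  15. access P: HIT. Cache (old->new): [P U V M]
Total: 11 hits, 4 misses, 0 evictions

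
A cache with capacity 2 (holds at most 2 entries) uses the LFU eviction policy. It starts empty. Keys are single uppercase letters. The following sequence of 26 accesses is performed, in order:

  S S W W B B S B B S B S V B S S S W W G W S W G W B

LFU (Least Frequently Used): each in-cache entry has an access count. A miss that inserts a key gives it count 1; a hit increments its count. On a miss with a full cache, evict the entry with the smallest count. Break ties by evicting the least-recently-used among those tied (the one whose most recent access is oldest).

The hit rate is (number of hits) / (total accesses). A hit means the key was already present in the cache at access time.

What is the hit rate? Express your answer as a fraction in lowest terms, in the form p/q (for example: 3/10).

LFU simulation (capacity=2):
  1. access S: MISS. Cache: [S(c=1)]
  2. access S: HIT, count now 2. Cache: [S(c=2)]
  3. access W: MISS. Cache: [W(c=1) S(c=2)]
  4. access W: HIT, count now 2. Cache: [S(c=2) W(c=2)]
  5. access B: MISS, evict S(c=2). Cache: [B(c=1) W(c=2)]
  6. access B: HIT, count now 2. Cache: [W(c=2) B(c=2)]
  7. access S: MISS, evict W(c=2). Cache: [S(c=1) B(c=2)]
  8. access B: HIT, count now 3. Cache: [S(c=1) B(c=3)]
  9. access B: HIT, count now 4. Cache: [S(c=1) B(c=4)]
  10. access S: HIT, count now 2. Cache: [S(c=2) B(c=4)]
  11. access B: HIT, count now 5. Cache: [S(c=2) B(c=5)]
  12. access S: HIT, count now 3. Cache: [S(c=3) B(c=5)]
  13. access V: MISS, evict S(c=3). Cache: [V(c=1) B(c=5)]
  14. access B: HIT, count now 6. Cache: [V(c=1) B(c=6)]
  15. access S: MISS, evict V(c=1). Cache: [S(c=1) B(c=6)]
  16. access S: HIT, count now 2. Cache: [S(c=2) B(c=6)]
  17. access S: HIT, count now 3. Cache: [S(c=3) B(c=6)]
  18. access W: MISS, evict S(c=3). Cache: [W(c=1) B(c=6)]
  19. access W: HIT, count now 2. Cache: [W(c=2) B(c=6)]
  20. access G: MISS, evict W(c=2). Cache: [G(c=1) B(c=6)]
  21. access W: MISS, evict G(c=1). Cache: [W(c=1) B(c=6)]
  22. access S: MISS, evict W(c=1). Cache: [S(c=1) B(c=6)]
  23. access W: MISS, evict S(c=1). Cache: [W(c=1) B(c=6)]
  24. access G: MISS, evict W(c=1). Cache: [G(c=1) B(c=6)]
  25. access W: MISS, evict G(c=1). Cache: [W(c=1) B(c=6)]
  26. access B: HIT, count now 7. Cache: [W(c=1) B(c=7)]
Total: 13 hits, 13 misses, 11 evictions

Hit rate = 13/26 = 1/2

Answer: 1/2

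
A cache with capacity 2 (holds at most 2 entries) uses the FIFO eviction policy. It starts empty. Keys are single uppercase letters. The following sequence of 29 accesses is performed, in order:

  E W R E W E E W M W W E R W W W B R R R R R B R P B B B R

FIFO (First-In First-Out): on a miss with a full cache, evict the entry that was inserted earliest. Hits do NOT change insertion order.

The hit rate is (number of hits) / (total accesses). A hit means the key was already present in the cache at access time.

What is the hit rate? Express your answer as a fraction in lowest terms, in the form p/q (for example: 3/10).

FIFO simulation (capacity=2):
  1. access E: MISS. Cache (old->new): [E]
  2. access W: MISS. Cache (old->new): [E W]
  3. access R: MISS, evict E. Cache (old->new): [W R]
  4. access E: MISS, evict W. Cache (old->new): [R E]
  5. access W: MISS, evict R. Cache (old->new): [E W]
  6. access E: HIT. Cache (old->new): [E W]
  7. access E: HIT. Cache (old->new): [E W]
  8. access W: HIT. Cache (old->new): [E W]
  9. access M: MISS, evict E. Cache (old->new): [W M]
  10. access W: HIT. Cache (old->new): [W M]
  11. access W: HIT. Cache (old->new): [W M]
  12. access E: MISS, evict W. Cache (old->new): [M E]
  13. access R: MISS, evict M. Cache (old->new): [E R]
  14. access W: MISS, evict E. Cache (old->new): [R W]
  15. access W: HIT. Cache (old->new): [R W]
  16. access W: HIT. Cache (old->new): [R W]
  17. access B: MISS, evict R. Cache (old->new): [W B]
  18. access R: MISS, evict W. Cache (old->new): [B R]
  19. access R: HIT. Cache (old->new): [B R]
  20. access R: HIT. Cache (old->new): [B R]
  21. access R: HIT. Cache (old->new): [B R]
  22. access R: HIT. Cache (old->new): [B R]
  23. access B: HIT. Cache (old->new): [B R]
  24. access R: HIT. Cache (old->new): [B R]
  25. access P: MISS, evict B. Cache (old->new): [R P]
  26. access B: MISS, evict R. Cache (old->new): [P B]
  27. access B: HIT. Cache (old->new): [P B]
  28. access B: HIT. Cache (old->new): [P B]
  29. access R: MISS, evict P. Cache (old->new): [B R]
Total: 15 hits, 14 misses, 12 evictions

Hit rate = 15/29

Answer: 15/29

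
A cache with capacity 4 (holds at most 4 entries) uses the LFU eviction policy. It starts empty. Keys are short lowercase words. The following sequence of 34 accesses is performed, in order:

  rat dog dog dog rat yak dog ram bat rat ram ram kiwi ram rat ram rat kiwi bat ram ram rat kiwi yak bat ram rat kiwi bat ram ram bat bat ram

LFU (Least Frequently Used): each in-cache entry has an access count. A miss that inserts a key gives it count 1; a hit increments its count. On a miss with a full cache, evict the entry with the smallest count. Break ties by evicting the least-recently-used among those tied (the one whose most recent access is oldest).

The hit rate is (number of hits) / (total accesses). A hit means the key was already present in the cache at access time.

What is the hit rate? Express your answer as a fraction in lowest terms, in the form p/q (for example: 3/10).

LFU simulation (capacity=4):
  1. access rat: MISS. Cache: [rat(c=1)]
  2. access dog: MISS. Cache: [rat(c=1) dog(c=1)]
  3. access dog: HIT, count now 2. Cache: [rat(c=1) dog(c=2)]
  4. access dog: HIT, count now 3. Cache: [rat(c=1) dog(c=3)]
  5. access rat: HIT, count now 2. Cache: [rat(c=2) dog(c=3)]
  6. access yak: MISS. Cache: [yak(c=1) rat(c=2) dog(c=3)]
  7. access dog: HIT, count now 4. Cache: [yak(c=1) rat(c=2) dog(c=4)]
  8. access ram: MISS. Cache: [yak(c=1) ram(c=1) rat(c=2) dog(c=4)]
  9. access bat: MISS, evict yak(c=1). Cache: [ram(c=1) bat(c=1) rat(c=2) dog(c=4)]
  10. access rat: HIT, count now 3. Cache: [ram(c=1) bat(c=1) rat(c=3) dog(c=4)]
  11. access ram: HIT, count now 2. Cache: [bat(c=1) ram(c=2) rat(c=3) dog(c=4)]
  12. access ram: HIT, count now 3. Cache: [bat(c=1) rat(c=3) ram(c=3) dog(c=4)]
  13. access kiwi: MISS, evict bat(c=1). Cache: [kiwi(c=1) rat(c=3) ram(c=3) dog(c=4)]
  14. access ram: HIT, count now 4. Cache: [kiwi(c=1) rat(c=3) dog(c=4) ram(c=4)]
  15. access rat: HIT, count now 4. Cache: [kiwi(c=1) dog(c=4) ram(c=4) rat(c=4)]
  16. access ram: HIT, count now 5. Cache: [kiwi(c=1) dog(c=4) rat(c=4) ram(c=5)]
  17. access rat: HIT, count now 5. Cache: [kiwi(c=1) dog(c=4) ram(c=5) rat(c=5)]
  18. access kiwi: HIT, count now 2. Cache: [kiwi(c=2) dog(c=4) ram(c=5) rat(c=5)]
  19. access bat: MISS, evict kiwi(c=2). Cache: [bat(c=1) dog(c=4) ram(c=5) rat(c=5)]
  20. access ram: HIT, count now 6. Cache: [bat(c=1) dog(c=4) rat(c=5) ram(c=6)]
  21. access ram: HIT, count now 7. Cache: [bat(c=1) dog(c=4) rat(c=5) ram(c=7)]
  22. access rat: HIT, count now 6. Cache: [bat(c=1) dog(c=4) rat(c=6) ram(c=7)]
  23. access kiwi: MISS, evict bat(c=1). Cache: [kiwi(c=1) dog(c=4) rat(c=6) ram(c=7)]
  24. access yak: MISS, evict kiwi(c=1). Cache: [yak(c=1) dog(c=4) rat(c=6) ram(c=7)]
  25. access bat: MISS, evict yak(c=1). Cache: [bat(c=1) dog(c=4) rat(c=6) ram(c=7)]
  26. access ram: HIT, count now 8. Cache: [bat(c=1) dog(c=4) rat(c=6) ram(c=8)]
  27. access rat: HIT, count now 7. Cache: [bat(c=1) dog(c=4) rat(c=7) ram(c=8)]
  28. access kiwi: MISS, evict bat(c=1). Cache: [kiwi(c=1) dog(c=4) rat(c=7) ram(c=8)]
  29. access bat: MISS, evict kiwi(c=1). Cache: [bat(c=1) dog(c=4) rat(c=7) ram(c=8)]
  30. access ram: HIT, count now 9. Cache: [bat(c=1) dog(c=4) rat(c=7) ram(c=9)]
  31. access ram: HIT, count now 10. Cache: [bat(c=1) dog(c=4) rat(c=7) ram(c=10)]
  32. access bat: HIT, count now 2. Cache: [bat(c=2) dog(c=4) rat(c=7) ram(c=10)]
  33. access bat: HIT, count now 3. Cache: [bat(c=3) dog(c=4) rat(c=7) ram(c=10)]
  34. access ram: HIT, count now 11. Cache: [bat(c=3) dog(c=4) rat(c=7) ram(c=11)]
Total: 22 hits, 12 misses, 8 evictions

Hit rate = 22/34 = 11/17

Answer: 11/17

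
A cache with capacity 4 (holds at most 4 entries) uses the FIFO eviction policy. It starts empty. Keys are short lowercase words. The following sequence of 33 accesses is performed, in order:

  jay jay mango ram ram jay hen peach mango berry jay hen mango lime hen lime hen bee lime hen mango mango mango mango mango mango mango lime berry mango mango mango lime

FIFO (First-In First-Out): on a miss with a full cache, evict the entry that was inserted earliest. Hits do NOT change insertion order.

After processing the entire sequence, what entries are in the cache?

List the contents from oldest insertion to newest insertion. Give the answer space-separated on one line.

FIFO simulation (capacity=4):
  1. access jay: MISS. Cache (old->new): [jay]
  2. access jay: HIT. Cache (old->new): [jay]
  3. access mango: MISS. Cache (old->new): [jay mango]
  4. access ram: MISS. Cache (old->new): [jay mango ram]
  5. access ram: HIT. Cache (old->new): [jay mango ram]
  6. access jay: HIT. Cache (old->new): [jay mango ram]
  7. access hen: MISS. Cache (old->new): [jay mango ram hen]
  8. access peach: MISS, evict jay. Cache (old->new): [mango ram hen peach]
  9. access mango: HIT. Cache (old->new): [mango ram hen peach]
  10. access berry: MISS, evict mango. Cache (old->new): [ram hen peach berry]
  11. access jay: MISS, evict ram. Cache (old->new): [hen peach berry jay]
  12. access hen: HIT. Cache (old->new): [hen peach berry jay]
  13. access mango: MISS, evict hen. Cache (old->new): [peach berry jay mango]
  14. access lime: MISS, evict peach. Cache (old->new): [berry jay mango lime]
  15. access hen: MISS, evict berry. Cache (old->new): [jay mango lime hen]
  16. access lime: HIT. Cache (old->new): [jay mango lime hen]
  17. access hen: HIT. Cache (old->new): [jay mango lime hen]
  18. access bee: MISS, evict jay. Cache (old->new): [mango lime hen bee]
  19. access lime: HIT. Cache (old->new): [mango lime hen bee]
  20. access hen: HIT. Cache (old->new): [mango lime hen bee]
  21. access mango: HIT. Cache (old->new): [mango lime hen bee]
  22. access mango: HIT. Cache (old->new): [mango lime hen bee]
  23. access mango: HIT. Cache (old->new): [mango lime hen bee]
  24. access mango: HIT. Cache (old->new): [mango lime hen bee]
  25. access mango: HIT. Cache (old->new): [mango lime hen bee]
  26. access mango: HIT. Cache (old->new): [mango lime hen bee]
  27. access mango: HIT. Cache (old->new): [mango lime hen bee]
  28. access lime: HIT. Cache (old->new): [mango lime hen bee]
  29. access berry: MISS, evict mango. Cache (old->new): [lime hen bee berry]
  30. access mango: MISS, evict lime. Cache (old->new): [hen bee berry mango]
  31. access mango: HIT. Cache (old->new): [hen bee berry mango]
  32. access mango: HIT. Cache (old->new): [hen bee berry mango]
  33. access lime: MISS, evict hen. Cache (old->new): [bee berry mango lime]
Total: 19 hits, 14 misses, 10 evictions

Answer: bee berry mango lime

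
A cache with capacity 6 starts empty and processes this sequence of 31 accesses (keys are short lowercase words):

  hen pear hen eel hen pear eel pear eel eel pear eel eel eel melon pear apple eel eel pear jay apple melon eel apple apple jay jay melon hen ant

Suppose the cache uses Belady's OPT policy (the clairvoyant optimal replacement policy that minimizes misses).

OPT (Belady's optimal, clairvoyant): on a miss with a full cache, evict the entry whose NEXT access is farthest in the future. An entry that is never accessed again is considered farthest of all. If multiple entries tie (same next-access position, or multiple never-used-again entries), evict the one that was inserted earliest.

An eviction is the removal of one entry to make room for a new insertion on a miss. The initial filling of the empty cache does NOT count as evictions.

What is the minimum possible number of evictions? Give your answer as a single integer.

Answer: 1

Derivation:
OPT (Belady) simulation (capacity=6):
  1. access hen: MISS. Cache: [hen]
  2. access pear: MISS. Cache: [hen pear]
  3. access hen: HIT. Next use of hen: step 5. Cache: [hen pear]
  4. access eel: MISS. Cache: [hen pear eel]
  5. access hen: HIT. Next use of hen: step 30. Cache: [hen pear eel]
  6. access pear: HIT. Next use of pear: step 8. Cache: [hen pear eel]
  7. access eel: HIT. Next use of eel: step 9. Cache: [hen pear eel]
  8. access pear: HIT. Next use of pear: step 11. Cache: [hen pear eel]
  9. access eel: HIT. Next use of eel: step 10. Cache: [hen pear eel]
  10. access eel: HIT. Next use of eel: step 12. Cache: [hen pear eel]
  11. access pear: HIT. Next use of pear: step 16. Cache: [hen pear eel]
  12. access eel: HIT. Next use of eel: step 13. Cache: [hen pear eel]
  13. access eel: HIT. Next use of eel: step 14. Cache: [hen pear eel]
  14. access eel: HIT. Next use of eel: step 18. Cache: [hen pear eel]
  15. access melon: MISS. Cache: [hen pear eel melon]
  16. access pear: HIT. Next use of pear: step 20. Cache: [hen pear eel melon]
  17. access apple: MISS. Cache: [hen pear eel melon apple]
  18. access eel: HIT. Next use of eel: step 19. Cache: [hen pear eel melon apple]
  19. access eel: HIT. Next use of eel: step 24. Cache: [hen pear eel melon apple]
  20. access pear: HIT. Next use of pear: never. Cache: [hen pear eel melon apple]
  21. access jay: MISS. Cache: [hen pear eel melon apple jay]
  22. access apple: HIT. Next use of apple: step 25. Cache: [hen pear eel melon apple jay]
  23. access melon: HIT. Next use of melon: step 29. Cache: [hen pear eel melon apple jay]
  24. access eel: HIT. Next use of eel: never. Cache: [hen pear eel melon apple jay]
  25. access apple: HIT. Next use of apple: step 26. Cache: [hen pear eel melon apple jay]
  26. access apple: HIT. Next use of apple: never. Cache: [hen pear eel melon apple jay]
  27. access jay: HIT. Next use of jay: step 28. Cache: [hen pear eel melon apple jay]
  28. access jay: HIT. Next use of jay: never. Cache: [hen pear eel melon apple jay]
  29. access melon: HIT. Next use of melon: never. Cache: [hen pear eel melon apple jay]
  30. access hen: HIT. Next use of hen: never. Cache: [hen pear eel melon apple jay]
  31. access ant: MISS, evict hen (next use: never). Cache: [pear eel melon apple jay ant]
Total: 24 hits, 7 misses, 1 evictions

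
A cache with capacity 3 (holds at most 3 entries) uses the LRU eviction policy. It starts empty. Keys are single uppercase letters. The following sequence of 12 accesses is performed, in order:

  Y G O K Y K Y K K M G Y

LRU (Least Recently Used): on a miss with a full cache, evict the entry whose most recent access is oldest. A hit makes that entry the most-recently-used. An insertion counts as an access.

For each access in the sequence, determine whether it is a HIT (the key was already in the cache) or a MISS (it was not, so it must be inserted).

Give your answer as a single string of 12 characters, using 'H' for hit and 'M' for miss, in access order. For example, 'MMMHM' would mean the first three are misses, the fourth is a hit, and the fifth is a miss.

Answer: MMMMMHHHHMMM

Derivation:
LRU simulation (capacity=3):
  1. access Y: MISS. Cache (LRU->MRU): [Y]
  2. access G: MISS. Cache (LRU->MRU): [Y G]
  3. access O: MISS. Cache (LRU->MRU): [Y G O]
  4. access K: MISS, evict Y. Cache (LRU->MRU): [G O K]
  5. access Y: MISS, evict G. Cache (LRU->MRU): [O K Y]
  6. access K: HIT. Cache (LRU->MRU): [O Y K]
  7. access Y: HIT. Cache (LRU->MRU): [O K Y]
  8. access K: HIT. Cache (LRU->MRU): [O Y K]
  9. access K: HIT. Cache (LRU->MRU): [O Y K]
  10. access M: MISS, evict O. Cache (LRU->MRU): [Y K M]
  11. access G: MISS, evict Y. Cache (LRU->MRU): [K M G]
  12. access Y: MISS, evict K. Cache (LRU->MRU): [M G Y]
Total: 4 hits, 8 misses, 5 evictions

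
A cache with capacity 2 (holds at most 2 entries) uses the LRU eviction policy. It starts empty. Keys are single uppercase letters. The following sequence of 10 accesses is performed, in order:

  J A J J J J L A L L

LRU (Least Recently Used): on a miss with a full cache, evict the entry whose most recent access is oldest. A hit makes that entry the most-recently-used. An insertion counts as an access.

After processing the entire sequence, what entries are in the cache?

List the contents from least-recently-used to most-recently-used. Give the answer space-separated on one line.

Answer: A L

Derivation:
LRU simulation (capacity=2):
  1. access J: MISS. Cache (LRU->MRU): [J]
  2. access A: MISS. Cache (LRU->MRU): [J A]
  3. access J: HIT. Cache (LRU->MRU): [A J]
  4. access J: HIT. Cache (LRU->MRU): [A J]
  5. access J: HIT. Cache (LRU->MRU): [A J]
  6. access J: HIT. Cache (LRU->MRU): [A J]
  7. access L: MISS, evict A. Cache (LRU->MRU): [J L]
  8. access A: MISS, evict J. Cache (LRU->MRU): [L A]
  9. access L: HIT. Cache (LRU->MRU): [A L]
  10. access L: HIT. Cache (LRU->MRU): [A L]
Total: 6 hits, 4 misses, 2 evictions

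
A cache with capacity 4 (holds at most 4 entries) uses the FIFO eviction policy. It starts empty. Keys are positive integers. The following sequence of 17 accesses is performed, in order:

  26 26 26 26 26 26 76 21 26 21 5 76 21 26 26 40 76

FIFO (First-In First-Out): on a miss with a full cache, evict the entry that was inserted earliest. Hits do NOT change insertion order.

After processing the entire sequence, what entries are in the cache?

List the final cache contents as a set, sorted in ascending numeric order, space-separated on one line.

Answer: 5 21 40 76

Derivation:
FIFO simulation (capacity=4):
  1. access 26: MISS. Cache (old->new): [26]
  2. access 26: HIT. Cache (old->new): [26]
  3. access 26: HIT. Cache (old->new): [26]
  4. access 26: HIT. Cache (old->new): [26]
  5. access 26: HIT. Cache (old->new): [26]
  6. access 26: HIT. Cache (old->new): [26]
  7. access 76: MISS. Cache (old->new): [26 76]
  8. access 21: MISS. Cache (old->new): [26 76 21]
  9. access 26: HIT. Cache (old->new): [26 76 21]
  10. access 21: HIT. Cache (old->new): [26 76 21]
  11. access 5: MISS. Cache (old->new): [26 76 21 5]
  12. access 76: HIT. Cache (old->new): [26 76 21 5]
  13. access 21: HIT. Cache (old->new): [26 76 21 5]
  14. access 26: HIT. Cache (old->new): [26 76 21 5]
  15. access 26: HIT. Cache (old->new): [26 76 21 5]
  16. access 40: MISS, evict 26. Cache (old->new): [76 21 5 40]
  17. access 76: HIT. Cache (old->new): [76 21 5 40]
Total: 12 hits, 5 misses, 1 evictions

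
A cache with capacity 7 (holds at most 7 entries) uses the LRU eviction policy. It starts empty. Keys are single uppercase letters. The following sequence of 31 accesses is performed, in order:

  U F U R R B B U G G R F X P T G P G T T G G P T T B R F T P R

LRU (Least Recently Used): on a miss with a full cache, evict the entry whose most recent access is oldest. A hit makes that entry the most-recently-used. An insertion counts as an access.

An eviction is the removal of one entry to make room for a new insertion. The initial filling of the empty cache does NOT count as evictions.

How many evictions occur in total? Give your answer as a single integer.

Answer: 2

Derivation:
LRU simulation (capacity=7):
  1. access U: MISS. Cache (LRU->MRU): [U]
  2. access F: MISS. Cache (LRU->MRU): [U F]
  3. access U: HIT. Cache (LRU->MRU): [F U]
  4. access R: MISS. Cache (LRU->MRU): [F U R]
  5. access R: HIT. Cache (LRU->MRU): [F U R]
  6. access B: MISS. Cache (LRU->MRU): [F U R B]
  7. access B: HIT. Cache (LRU->MRU): [F U R B]
  8. access U: HIT. Cache (LRU->MRU): [F R B U]
  9. access G: MISS. Cache (LRU->MRU): [F R B U G]
  10. access G: HIT. Cache (LRU->MRU): [F R B U G]
  11. access R: HIT. Cache (LRU->MRU): [F B U G R]
  12. access F: HIT. Cache (LRU->MRU): [B U G R F]
  13. access X: MISS. Cache (LRU->MRU): [B U G R F X]
  14. access P: MISS. Cache (LRU->MRU): [B U G R F X P]
  15. access T: MISS, evict B. Cache (LRU->MRU): [U G R F X P T]
  16. access G: HIT. Cache (LRU->MRU): [U R F X P T G]
  17. access P: HIT. Cache (LRU->MRU): [U R F X T G P]
  18. access G: HIT. Cache (LRU->MRU): [U R F X T P G]
  19. access T: HIT. Cache (LRU->MRU): [U R F X P G T]
  20. access T: HIT. Cache (LRU->MRU): [U R F X P G T]
  21. access G: HIT. Cache (LRU->MRU): [U R F X P T G]
  22. access G: HIT. Cache (LRU->MRU): [U R F X P T G]
  23. access P: HIT. Cache (LRU->MRU): [U R F X T G P]
  24. access T: HIT. Cache (LRU->MRU): [U R F X G P T]
  25. access T: HIT. Cache (LRU->MRU): [U R F X G P T]
  26. access B: MISS, evict U. Cache (LRU->MRU): [R F X G P T B]
  27. access R: HIT. Cache (LRU->MRU): [F X G P T B R]
  28. access F: HIT. Cache (LRU->MRU): [X G P T B R F]
  29. access T: HIT. Cache (LRU->MRU): [X G P B R F T]
  30. access P: HIT. Cache (LRU->MRU): [X G B R F T P]
  31. access R: HIT. Cache (LRU->MRU): [X G B F T P R]
Total: 22 hits, 9 misses, 2 evictions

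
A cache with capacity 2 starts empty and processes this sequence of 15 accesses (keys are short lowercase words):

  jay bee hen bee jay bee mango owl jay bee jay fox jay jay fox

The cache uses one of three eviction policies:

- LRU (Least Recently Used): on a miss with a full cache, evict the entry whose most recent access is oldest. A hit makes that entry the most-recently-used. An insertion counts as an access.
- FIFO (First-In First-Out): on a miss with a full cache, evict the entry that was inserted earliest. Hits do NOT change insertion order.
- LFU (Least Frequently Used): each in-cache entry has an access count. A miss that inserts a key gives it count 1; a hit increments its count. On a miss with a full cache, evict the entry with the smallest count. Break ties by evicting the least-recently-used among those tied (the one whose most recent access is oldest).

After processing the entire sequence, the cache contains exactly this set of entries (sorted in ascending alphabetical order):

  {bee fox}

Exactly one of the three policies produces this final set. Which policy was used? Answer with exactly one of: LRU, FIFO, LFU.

Simulating under each policy and comparing final sets:
  LRU: final set = {fox jay} -> differs
  FIFO: final set = {fox jay} -> differs
  LFU: final set = {bee fox} -> MATCHES target
Only LFU produces the target set.

Answer: LFU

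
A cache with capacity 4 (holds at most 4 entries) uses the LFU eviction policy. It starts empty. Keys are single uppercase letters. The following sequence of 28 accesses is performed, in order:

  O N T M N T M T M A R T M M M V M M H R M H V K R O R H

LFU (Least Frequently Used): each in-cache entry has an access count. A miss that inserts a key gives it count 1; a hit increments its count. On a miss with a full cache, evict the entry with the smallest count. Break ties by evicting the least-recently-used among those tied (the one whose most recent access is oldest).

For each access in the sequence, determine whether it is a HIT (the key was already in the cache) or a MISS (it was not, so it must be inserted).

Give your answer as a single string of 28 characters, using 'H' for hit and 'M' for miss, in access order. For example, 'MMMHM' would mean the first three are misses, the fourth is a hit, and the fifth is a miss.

LFU simulation (capacity=4):
  1. access O: MISS. Cache: [O(c=1)]
  2. access N: MISS. Cache: [O(c=1) N(c=1)]
  3. access T: MISS. Cache: [O(c=1) N(c=1) T(c=1)]
  4. access M: MISS. Cache: [O(c=1) N(c=1) T(c=1) M(c=1)]
  5. access N: HIT, count now 2. Cache: [O(c=1) T(c=1) M(c=1) N(c=2)]
  6. access T: HIT, count now 2. Cache: [O(c=1) M(c=1) N(c=2) T(c=2)]
  7. access M: HIT, count now 2. Cache: [O(c=1) N(c=2) T(c=2) M(c=2)]
  8. access T: HIT, count now 3. Cache: [O(c=1) N(c=2) M(c=2) T(c=3)]
  9. access M: HIT, count now 3. Cache: [O(c=1) N(c=2) T(c=3) M(c=3)]
  10. access A: MISS, evict O(c=1). Cache: [A(c=1) N(c=2) T(c=3) M(c=3)]
  11. access R: MISS, evict A(c=1). Cache: [R(c=1) N(c=2) T(c=3) M(c=3)]
  12. access T: HIT, count now 4. Cache: [R(c=1) N(c=2) M(c=3) T(c=4)]
  13. access M: HIT, count now 4. Cache: [R(c=1) N(c=2) T(c=4) M(c=4)]
  14. access M: HIT, count now 5. Cache: [R(c=1) N(c=2) T(c=4) M(c=5)]
  15. access M: HIT, count now 6. Cache: [R(c=1) N(c=2) T(c=4) M(c=6)]
  16. access V: MISS, evict R(c=1). Cache: [V(c=1) N(c=2) T(c=4) M(c=6)]
  17. access M: HIT, count now 7. Cache: [V(c=1) N(c=2) T(c=4) M(c=7)]
  18. access M: HIT, count now 8. Cache: [V(c=1) N(c=2) T(c=4) M(c=8)]
  19. access H: MISS, evict V(c=1). Cache: [H(c=1) N(c=2) T(c=4) M(c=8)]
  20. access R: MISS, evict H(c=1). Cache: [R(c=1) N(c=2) T(c=4) M(c=8)]
  21. access M: HIT, count now 9. Cache: [R(c=1) N(c=2) T(c=4) M(c=9)]
  22. access H: MISS, evict R(c=1). Cache: [H(c=1) N(c=2) T(c=4) M(c=9)]
  23. access V: MISS, evict H(c=1). Cache: [V(c=1) N(c=2) T(c=4) M(c=9)]
  24. access K: MISS, evict V(c=1). Cache: [K(c=1) N(c=2) T(c=4) M(c=9)]
  25. access R: MISS, evict K(c=1). Cache: [R(c=1) N(c=2) T(c=4) M(c=9)]
  26. access O: MISS, evict R(c=1). Cache: [O(c=1) N(c=2) T(c=4) M(c=9)]
  27. access R: MISS, evict O(c=1). Cache: [R(c=1) N(c=2) T(c=4) M(c=9)]
  28. access H: MISS, evict R(c=1). Cache: [H(c=1) N(c=2) T(c=4) M(c=9)]
Total: 12 hits, 16 misses, 12 evictions

Answer: MMMMHHHHHMMHHHHMHHMMHMMMMMMM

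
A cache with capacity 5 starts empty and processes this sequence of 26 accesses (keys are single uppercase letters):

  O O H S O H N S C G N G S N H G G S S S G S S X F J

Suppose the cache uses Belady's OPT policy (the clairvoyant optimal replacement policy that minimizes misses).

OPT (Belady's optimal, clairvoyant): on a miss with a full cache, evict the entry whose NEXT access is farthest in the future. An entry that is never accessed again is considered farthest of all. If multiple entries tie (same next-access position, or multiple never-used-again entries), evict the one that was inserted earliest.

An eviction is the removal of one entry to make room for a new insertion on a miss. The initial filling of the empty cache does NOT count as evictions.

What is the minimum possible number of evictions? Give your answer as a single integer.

Answer: 4

Derivation:
OPT (Belady) simulation (capacity=5):
  1. access O: MISS. Cache: [O]
  2. access O: HIT. Next use of O: step 5. Cache: [O]
  3. access H: MISS. Cache: [O H]
  4. access S: MISS. Cache: [O H S]
  5. access O: HIT. Next use of O: never. Cache: [O H S]
  6. access H: HIT. Next use of H: step 15. Cache: [O H S]
  7. access N: MISS. Cache: [O H S N]
  8. access S: HIT. Next use of S: step 13. Cache: [O H S N]
  9. access C: MISS. Cache: [O H S N C]
  10. access G: MISS, evict O (next use: never). Cache: [H S N C G]
  11. access N: HIT. Next use of N: step 14. Cache: [H S N C G]
  12. access G: HIT. Next use of G: step 16. Cache: [H S N C G]
  13. access S: HIT. Next use of S: step 18. Cache: [H S N C G]
  14. access N: HIT. Next use of N: never. Cache: [H S N C G]
  15. access H: HIT. Next use of H: never. Cache: [H S N C G]
  16. access G: HIT. Next use of G: step 17. Cache: [H S N C G]
  17. access G: HIT. Next use of G: step 21. Cache: [H S N C G]
  18. access S: HIT. Next use of S: step 19. Cache: [H S N C G]
  19. access S: HIT. Next use of S: step 20. Cache: [H S N C G]
  20. access S: HIT. Next use of S: step 22. Cache: [H S N C G]
  21. access G: HIT. Next use of G: never. Cache: [H S N C G]
  22. access S: HIT. Next use of S: step 23. Cache: [H S N C G]
  23. access S: HIT. Next use of S: never. Cache: [H S N C G]
  24. access X: MISS, evict H (next use: never). Cache: [S N C G X]
  25. access F: MISS, evict S (next use: never). Cache: [N C G X F]
  26. access J: MISS, evict N (next use: never). Cache: [C G X F J]
Total: 17 hits, 9 misses, 4 evictions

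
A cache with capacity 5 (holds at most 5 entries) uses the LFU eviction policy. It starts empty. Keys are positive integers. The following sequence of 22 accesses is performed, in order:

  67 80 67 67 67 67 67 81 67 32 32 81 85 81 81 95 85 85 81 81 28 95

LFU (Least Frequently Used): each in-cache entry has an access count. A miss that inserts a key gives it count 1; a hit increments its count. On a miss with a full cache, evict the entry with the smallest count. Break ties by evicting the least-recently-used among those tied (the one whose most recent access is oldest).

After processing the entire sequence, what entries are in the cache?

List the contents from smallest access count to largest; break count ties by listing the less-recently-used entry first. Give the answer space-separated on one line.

LFU simulation (capacity=5):
  1. access 67: MISS. Cache: [67(c=1)]
  2. access 80: MISS. Cache: [67(c=1) 80(c=1)]
  3. access 67: HIT, count now 2. Cache: [80(c=1) 67(c=2)]
  4. access 67: HIT, count now 3. Cache: [80(c=1) 67(c=3)]
  5. access 67: HIT, count now 4. Cache: [80(c=1) 67(c=4)]
  6. access 67: HIT, count now 5. Cache: [80(c=1) 67(c=5)]
  7. access 67: HIT, count now 6. Cache: [80(c=1) 67(c=6)]
  8. access 81: MISS. Cache: [80(c=1) 81(c=1) 67(c=6)]
  9. access 67: HIT, count now 7. Cache: [80(c=1) 81(c=1) 67(c=7)]
  10. access 32: MISS. Cache: [80(c=1) 81(c=1) 32(c=1) 67(c=7)]
  11. access 32: HIT, count now 2. Cache: [80(c=1) 81(c=1) 32(c=2) 67(c=7)]
  12. access 81: HIT, count now 2. Cache: [80(c=1) 32(c=2) 81(c=2) 67(c=7)]
  13. access 85: MISS. Cache: [80(c=1) 85(c=1) 32(c=2) 81(c=2) 67(c=7)]
  14. access 81: HIT, count now 3. Cache: [80(c=1) 85(c=1) 32(c=2) 81(c=3) 67(c=7)]
  15. access 81: HIT, count now 4. Cache: [80(c=1) 85(c=1) 32(c=2) 81(c=4) 67(c=7)]
  16. access 95: MISS, evict 80(c=1). Cache: [85(c=1) 95(c=1) 32(c=2) 81(c=4) 67(c=7)]
  17. access 85: HIT, count now 2. Cache: [95(c=1) 32(c=2) 85(c=2) 81(c=4) 67(c=7)]
  18. access 85: HIT, count now 3. Cache: [95(c=1) 32(c=2) 85(c=3) 81(c=4) 67(c=7)]
  19. access 81: HIT, count now 5. Cache: [95(c=1) 32(c=2) 85(c=3) 81(c=5) 67(c=7)]
  20. access 81: HIT, count now 6. Cache: [95(c=1) 32(c=2) 85(c=3) 81(c=6) 67(c=7)]
  21. access 28: MISS, evict 95(c=1). Cache: [28(c=1) 32(c=2) 85(c=3) 81(c=6) 67(c=7)]
  22. access 95: MISS, evict 28(c=1). Cache: [95(c=1) 32(c=2) 85(c=3) 81(c=6) 67(c=7)]
Total: 14 hits, 8 misses, 3 evictions

Answer: 95 32 85 81 67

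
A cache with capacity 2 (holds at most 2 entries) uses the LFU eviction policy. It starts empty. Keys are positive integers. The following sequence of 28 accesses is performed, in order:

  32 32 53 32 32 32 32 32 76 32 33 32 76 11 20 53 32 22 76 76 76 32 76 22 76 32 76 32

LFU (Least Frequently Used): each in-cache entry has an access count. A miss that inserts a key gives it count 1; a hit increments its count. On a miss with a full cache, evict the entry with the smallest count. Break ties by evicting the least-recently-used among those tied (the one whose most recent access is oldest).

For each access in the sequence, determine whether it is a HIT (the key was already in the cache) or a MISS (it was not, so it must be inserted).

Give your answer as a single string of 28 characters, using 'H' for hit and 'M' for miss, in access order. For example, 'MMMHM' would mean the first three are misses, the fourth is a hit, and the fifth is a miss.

LFU simulation (capacity=2):
  1. access 32: MISS. Cache: [32(c=1)]
  2. access 32: HIT, count now 2. Cache: [32(c=2)]
  3. access 53: MISS. Cache: [53(c=1) 32(c=2)]
  4. access 32: HIT, count now 3. Cache: [53(c=1) 32(c=3)]
  5. access 32: HIT, count now 4. Cache: [53(c=1) 32(c=4)]
  6. access 32: HIT, count now 5. Cache: [53(c=1) 32(c=5)]
  7. access 32: HIT, count now 6. Cache: [53(c=1) 32(c=6)]
  8. access 32: HIT, count now 7. Cache: [53(c=1) 32(c=7)]
  9. access 76: MISS, evict 53(c=1). Cache: [76(c=1) 32(c=7)]
  10. access 32: HIT, count now 8. Cache: [76(c=1) 32(c=8)]
  11. access 33: MISS, evict 76(c=1). Cache: [33(c=1) 32(c=8)]
  12. access 32: HIT, count now 9. Cache: [33(c=1) 32(c=9)]
  13. access 76: MISS, evict 33(c=1). Cache: [76(c=1) 32(c=9)]
  14. access 11: MISS, evict 76(c=1). Cache: [11(c=1) 32(c=9)]
  15. access 20: MISS, evict 11(c=1). Cache: [20(c=1) 32(c=9)]
  16. access 53: MISS, evict 20(c=1). Cache: [53(c=1) 32(c=9)]
  17. access 32: HIT, count now 10. Cache: [53(c=1) 32(c=10)]
  18. access 22: MISS, evict 53(c=1). Cache: [22(c=1) 32(c=10)]
  19. access 76: MISS, evict 22(c=1). Cache: [76(c=1) 32(c=10)]
  20. access 76: HIT, count now 2. Cache: [76(c=2) 32(c=10)]
  21. access 76: HIT, count now 3. Cache: [76(c=3) 32(c=10)]
  22. access 32: HIT, count now 11. Cache: [76(c=3) 32(c=11)]
  23. access 76: HIT, count now 4. Cache: [76(c=4) 32(c=11)]
  24. access 22: MISS, evict 76(c=4). Cache: [22(c=1) 32(c=11)]
  25. access 76: MISS, evict 22(c=1). Cache: [76(c=1) 32(c=11)]
  26. access 32: HIT, count now 12. Cache: [76(c=1) 32(c=12)]
  27. access 76: HIT, count now 2. Cache: [76(c=2) 32(c=12)]
  28. access 32: HIT, count now 13. Cache: [76(c=2) 32(c=13)]
Total: 16 hits, 12 misses, 10 evictions

Answer: MHMHHHHHMHMHMMMMHMMHHHHMMHHH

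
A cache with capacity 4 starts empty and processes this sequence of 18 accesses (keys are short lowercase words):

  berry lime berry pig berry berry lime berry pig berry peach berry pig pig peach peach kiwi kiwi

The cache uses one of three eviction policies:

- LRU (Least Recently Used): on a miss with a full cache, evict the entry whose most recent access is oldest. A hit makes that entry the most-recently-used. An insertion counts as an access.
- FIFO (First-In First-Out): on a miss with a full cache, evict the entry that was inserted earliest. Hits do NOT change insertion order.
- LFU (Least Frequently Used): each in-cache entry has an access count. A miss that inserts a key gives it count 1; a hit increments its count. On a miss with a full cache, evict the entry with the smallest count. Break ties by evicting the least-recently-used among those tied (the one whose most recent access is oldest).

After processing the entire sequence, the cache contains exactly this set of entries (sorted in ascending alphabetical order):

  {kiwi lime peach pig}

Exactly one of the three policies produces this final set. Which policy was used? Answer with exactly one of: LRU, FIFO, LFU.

Simulating under each policy and comparing final sets:
  LRU: final set = {berry kiwi peach pig} -> differs
  FIFO: final set = {kiwi lime peach pig} -> MATCHES target
  LFU: final set = {berry kiwi peach pig} -> differs
Only FIFO produces the target set.

Answer: FIFO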